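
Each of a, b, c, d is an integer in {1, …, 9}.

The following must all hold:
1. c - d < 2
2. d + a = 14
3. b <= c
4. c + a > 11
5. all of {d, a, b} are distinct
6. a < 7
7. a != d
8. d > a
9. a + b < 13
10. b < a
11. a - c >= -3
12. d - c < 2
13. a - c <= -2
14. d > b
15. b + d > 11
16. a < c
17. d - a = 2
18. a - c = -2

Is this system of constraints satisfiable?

The assignment a = 6, b = 4, c = 8, d = 8 works:
  constraint 1 holds since c - d = 0.
  constraint 2 holds since d + a = 14.
  constraint 4 holds since c + a = 14.
The rest check out directly.

Satisfiable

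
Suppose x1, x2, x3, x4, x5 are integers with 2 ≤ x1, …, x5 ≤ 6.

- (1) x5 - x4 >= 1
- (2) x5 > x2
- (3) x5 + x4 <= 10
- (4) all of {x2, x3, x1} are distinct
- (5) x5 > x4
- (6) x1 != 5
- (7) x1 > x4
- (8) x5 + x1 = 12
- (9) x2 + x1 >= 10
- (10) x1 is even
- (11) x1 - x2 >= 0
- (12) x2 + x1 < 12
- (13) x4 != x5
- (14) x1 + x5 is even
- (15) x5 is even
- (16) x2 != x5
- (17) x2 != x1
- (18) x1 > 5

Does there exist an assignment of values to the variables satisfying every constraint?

One satisfying assignment is x1 = 6, x2 = 5, x3 = 3, x4 = 2, x5 = 6.
For the less obvious constraints — constraint 1: x5 - x4 = 4; constraint 3: x5 + x4 = 8 — and the others hold by inspection.

Satisfiable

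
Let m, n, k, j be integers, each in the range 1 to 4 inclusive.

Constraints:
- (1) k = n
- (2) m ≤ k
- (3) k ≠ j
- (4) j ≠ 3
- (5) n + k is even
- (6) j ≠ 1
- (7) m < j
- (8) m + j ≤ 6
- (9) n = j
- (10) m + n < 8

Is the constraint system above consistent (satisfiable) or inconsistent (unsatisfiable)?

Unsatisfiable

From constraints 1 and 9, k = n = j, so k = j. But constraint 3 says k ≠ j. Contradiction.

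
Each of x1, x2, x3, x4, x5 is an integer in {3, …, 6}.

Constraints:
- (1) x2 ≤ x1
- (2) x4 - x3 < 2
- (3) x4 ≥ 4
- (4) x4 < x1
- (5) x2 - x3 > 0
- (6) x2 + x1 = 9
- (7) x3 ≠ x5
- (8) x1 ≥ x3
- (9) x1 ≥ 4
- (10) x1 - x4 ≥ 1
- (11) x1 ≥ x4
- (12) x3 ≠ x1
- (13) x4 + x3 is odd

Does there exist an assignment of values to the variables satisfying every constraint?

Try x1 = 5, x2 = 4, x3 = 3, x4 = 4, x5 = 4.
Check constraint 2: x4 - x3 = 1; constraint 5: x2 - x3 = 1; constraint 6: x2 + x1 = 9. The remaining constraints are straightforward to verify.

Satisfiable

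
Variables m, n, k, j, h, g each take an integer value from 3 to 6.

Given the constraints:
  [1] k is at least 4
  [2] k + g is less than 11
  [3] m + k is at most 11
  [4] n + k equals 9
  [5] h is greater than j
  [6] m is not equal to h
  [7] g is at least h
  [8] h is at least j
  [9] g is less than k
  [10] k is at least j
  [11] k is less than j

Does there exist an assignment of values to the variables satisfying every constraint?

Unsatisfiable

Constraints 5, 7, 9, and 11 give h ≤ g, g < k, k < j, j < h. Chaining: h ≤ g < k < j < h, which forces h < h — impossible.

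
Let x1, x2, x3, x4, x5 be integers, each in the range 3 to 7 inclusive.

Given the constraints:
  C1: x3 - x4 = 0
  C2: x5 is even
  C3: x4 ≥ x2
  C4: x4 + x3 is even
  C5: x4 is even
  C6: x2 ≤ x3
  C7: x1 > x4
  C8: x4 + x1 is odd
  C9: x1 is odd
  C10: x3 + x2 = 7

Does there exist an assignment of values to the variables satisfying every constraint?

Satisfiable

One satisfying assignment is x1 = 7, x2 = 3, x3 = 4, x4 = 4, x5 = 4.
For the less obvious constraints — constraint 1: x3 - x4 = 0; constraint 2: x5 = 4 is even; constraint 10: x3 + x2 = 7 — and the others hold by inspection.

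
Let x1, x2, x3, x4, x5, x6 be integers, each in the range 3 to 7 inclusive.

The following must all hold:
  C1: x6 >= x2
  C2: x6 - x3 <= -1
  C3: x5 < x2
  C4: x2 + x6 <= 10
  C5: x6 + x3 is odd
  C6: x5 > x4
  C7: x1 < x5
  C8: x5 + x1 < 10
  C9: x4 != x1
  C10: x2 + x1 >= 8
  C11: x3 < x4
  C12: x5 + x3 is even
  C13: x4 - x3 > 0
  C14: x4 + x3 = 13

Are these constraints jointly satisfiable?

Unsatisfiable

Constraints 1, 2, 3, 6, and 11 give x6 < x3, x3 < x4, x4 < x5, x5 < x2, x2 ≤ x6. Chaining: x6 < x3 < x4 < x5 < x2 ≤ x6, which forces x6 < x6 — impossible.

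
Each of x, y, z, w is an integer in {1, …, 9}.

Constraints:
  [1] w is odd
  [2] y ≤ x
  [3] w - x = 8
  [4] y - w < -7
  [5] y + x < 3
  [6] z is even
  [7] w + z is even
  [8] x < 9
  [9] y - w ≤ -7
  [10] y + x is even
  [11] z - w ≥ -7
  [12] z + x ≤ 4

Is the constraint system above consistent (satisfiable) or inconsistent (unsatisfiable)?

Constraint 1 makes w odd and constraint 6 makes z even, so w + z must be odd. Constraint 7 says w + z is even — contradiction.

Unsatisfiable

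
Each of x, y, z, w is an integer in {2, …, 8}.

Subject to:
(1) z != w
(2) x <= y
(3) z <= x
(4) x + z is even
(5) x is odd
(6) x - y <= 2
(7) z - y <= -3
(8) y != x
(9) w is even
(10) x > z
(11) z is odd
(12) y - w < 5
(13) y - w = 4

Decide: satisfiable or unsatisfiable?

Try x = 7, y = 8, z = 3, w = 4.
Check constraint 6: x - y = -1; constraint 7: z - y = -5; constraint 12: y - w = 4. The remaining constraints are straightforward to verify.

Satisfiable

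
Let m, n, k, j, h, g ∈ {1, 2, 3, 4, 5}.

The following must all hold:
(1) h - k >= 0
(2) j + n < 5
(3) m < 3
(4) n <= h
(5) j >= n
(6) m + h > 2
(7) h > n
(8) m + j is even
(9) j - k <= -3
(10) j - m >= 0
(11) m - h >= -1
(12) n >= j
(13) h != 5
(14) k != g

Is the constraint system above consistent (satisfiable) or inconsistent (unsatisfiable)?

Unsatisfiable

Constraints 1, 9, 10, and 11 give h − k ≥ 0, k − j ≥ 3, j − m ≥ 0, m − h ≥ -1.
Adding all 4 inequalities: the left sides telescope to 0, and the right sides sum to 0 + 3 + 0 + (-1) = 2. So 0 ≥ 2, which is false.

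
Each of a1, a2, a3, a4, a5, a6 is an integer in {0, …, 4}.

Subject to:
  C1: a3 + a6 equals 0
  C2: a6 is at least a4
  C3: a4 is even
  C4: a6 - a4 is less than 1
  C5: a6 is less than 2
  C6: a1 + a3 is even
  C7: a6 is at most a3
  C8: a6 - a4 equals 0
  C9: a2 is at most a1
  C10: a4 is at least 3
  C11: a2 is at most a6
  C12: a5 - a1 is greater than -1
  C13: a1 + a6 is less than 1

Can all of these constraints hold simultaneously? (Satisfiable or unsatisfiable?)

Unsatisfiable

From constraints 2 and 10: a6 ≥ a4 and a4 ≥ 3, so a6 ≥ 3. From constraint 5: a6 ≤ 1. But 1 < 3, so no value of a6 works.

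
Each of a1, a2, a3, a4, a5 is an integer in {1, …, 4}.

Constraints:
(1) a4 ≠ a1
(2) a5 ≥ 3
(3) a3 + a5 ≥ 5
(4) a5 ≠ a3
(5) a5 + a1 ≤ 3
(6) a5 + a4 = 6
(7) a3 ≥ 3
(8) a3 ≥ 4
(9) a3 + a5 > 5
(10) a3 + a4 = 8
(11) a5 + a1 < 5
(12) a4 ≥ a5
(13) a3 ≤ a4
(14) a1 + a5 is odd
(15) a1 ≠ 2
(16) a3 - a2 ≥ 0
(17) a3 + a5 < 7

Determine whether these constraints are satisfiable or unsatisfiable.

From constraint 2: a5 ≥ 3. From constraints 8 and 13: a4 ≥ a3 ≥ 4. Hence a5 + a4 ≥ 7. But constraint 6 requires a5 + a4 = 6, and 6 < 7. Contradiction.

Unsatisfiable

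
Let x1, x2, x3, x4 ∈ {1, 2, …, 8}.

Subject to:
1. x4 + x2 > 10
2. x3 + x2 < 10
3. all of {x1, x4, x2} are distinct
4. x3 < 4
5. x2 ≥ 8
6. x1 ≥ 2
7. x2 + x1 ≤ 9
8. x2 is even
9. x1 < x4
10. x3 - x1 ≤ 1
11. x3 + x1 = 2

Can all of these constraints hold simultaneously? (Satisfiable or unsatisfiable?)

From constraint 5: x2 ≥ 8. From constraint 6: x1 ≥ 2. Hence x2 + x1 ≥ 10. But constraint 7 requires x2 + x1 ≤ 9, and 9 < 10. Contradiction.

Unsatisfiable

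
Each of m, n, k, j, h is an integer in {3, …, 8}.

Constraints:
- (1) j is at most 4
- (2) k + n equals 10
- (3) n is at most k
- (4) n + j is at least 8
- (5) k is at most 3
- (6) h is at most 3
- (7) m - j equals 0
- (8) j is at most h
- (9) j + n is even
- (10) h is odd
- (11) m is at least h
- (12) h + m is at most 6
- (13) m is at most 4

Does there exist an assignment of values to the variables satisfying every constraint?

Unsatisfiable

From constraints 3 and 5: n ≤ k ≤ 3. From constraints 6 and 8: j ≤ h ≤ 3. Hence n + j ≤ 6. But constraint 4 requires n + j ≥ 8, and 8 > 6. Contradiction.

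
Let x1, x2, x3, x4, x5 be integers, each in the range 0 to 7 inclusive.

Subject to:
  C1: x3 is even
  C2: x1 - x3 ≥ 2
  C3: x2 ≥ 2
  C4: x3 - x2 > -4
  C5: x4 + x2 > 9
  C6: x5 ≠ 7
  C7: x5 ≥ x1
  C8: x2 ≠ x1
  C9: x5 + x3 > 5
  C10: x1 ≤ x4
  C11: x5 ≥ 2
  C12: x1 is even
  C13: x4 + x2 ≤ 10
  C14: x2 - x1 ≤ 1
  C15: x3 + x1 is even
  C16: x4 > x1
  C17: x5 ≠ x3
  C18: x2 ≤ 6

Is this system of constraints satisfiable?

Satisfiable

One satisfying assignment is x1 = 4, x2 = 5, x3 = 2, x4 = 5, x5 = 4.
For the less obvious constraints — constraint 2: x1 - x3 = 2; constraint 4: x3 - x2 = -3; constraint 5: x4 + x2 = 10 — and the others hold by inspection.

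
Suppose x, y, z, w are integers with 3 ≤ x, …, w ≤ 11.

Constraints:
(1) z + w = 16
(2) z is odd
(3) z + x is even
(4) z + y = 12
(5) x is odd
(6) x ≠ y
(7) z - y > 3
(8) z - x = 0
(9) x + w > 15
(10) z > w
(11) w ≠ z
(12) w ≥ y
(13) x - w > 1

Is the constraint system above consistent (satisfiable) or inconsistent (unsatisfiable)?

Setting (x, y, z, w) = (9, 3, 9, 7) satisfies everything: constraint 1: z + w = 16; constraint 4: z + y = 12, and the others follow.

Satisfiable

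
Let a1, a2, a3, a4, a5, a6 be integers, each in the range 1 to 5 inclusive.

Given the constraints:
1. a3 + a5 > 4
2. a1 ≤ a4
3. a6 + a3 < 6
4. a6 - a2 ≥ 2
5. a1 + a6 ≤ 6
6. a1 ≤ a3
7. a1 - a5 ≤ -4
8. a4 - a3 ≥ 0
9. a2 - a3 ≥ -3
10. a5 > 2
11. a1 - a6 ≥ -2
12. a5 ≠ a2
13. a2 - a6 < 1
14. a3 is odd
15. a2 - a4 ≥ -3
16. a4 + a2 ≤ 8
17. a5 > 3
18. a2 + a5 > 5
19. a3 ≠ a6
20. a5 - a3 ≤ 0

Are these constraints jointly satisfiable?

Unsatisfiable

Constraints 4, 7, 8, 11, 15, and 20 give a1 − a6 ≥ -2, a6 − a2 ≥ 2, a2 − a4 ≥ -3, a4 − a3 ≥ 0, a3 − a5 ≥ 0, a5 − a1 ≥ 4.
Adding all 6 inequalities: the left sides telescope to 0, and the right sides sum to (-2) + 2 + (-3) + 0 + 0 + 4 = 1. So 0 ≥ 1, which is false.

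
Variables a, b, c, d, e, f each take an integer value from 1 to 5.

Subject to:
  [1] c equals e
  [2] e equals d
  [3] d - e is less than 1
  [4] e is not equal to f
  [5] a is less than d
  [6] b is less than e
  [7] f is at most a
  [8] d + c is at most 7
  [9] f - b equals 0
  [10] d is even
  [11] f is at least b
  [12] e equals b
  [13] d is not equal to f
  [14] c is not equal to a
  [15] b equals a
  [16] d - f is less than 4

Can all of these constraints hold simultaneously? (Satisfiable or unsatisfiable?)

From constraints 1, 12, and 15, c = e = b = a, so c = a. But constraint 14 says c ≠ a. Contradiction.

Unsatisfiable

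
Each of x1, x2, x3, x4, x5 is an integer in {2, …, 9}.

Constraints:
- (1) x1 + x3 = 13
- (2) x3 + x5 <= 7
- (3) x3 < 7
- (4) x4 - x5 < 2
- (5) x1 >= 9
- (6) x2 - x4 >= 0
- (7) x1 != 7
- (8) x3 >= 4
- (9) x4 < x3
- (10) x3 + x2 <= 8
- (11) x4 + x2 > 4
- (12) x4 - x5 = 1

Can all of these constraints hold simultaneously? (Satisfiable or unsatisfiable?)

Setting (x1, x2, x3, x4, x5) = (9, 4, 4, 3, 2) satisfies everything: constraint 1: x1 + x3 = 13; constraint 2: x3 + x5 = 6, and the others follow.

Satisfiable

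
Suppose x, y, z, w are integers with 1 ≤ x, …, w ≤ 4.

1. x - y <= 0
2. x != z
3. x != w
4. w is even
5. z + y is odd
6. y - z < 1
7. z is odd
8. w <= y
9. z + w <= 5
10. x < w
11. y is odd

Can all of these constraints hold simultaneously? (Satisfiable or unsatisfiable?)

Constraint 7 makes z odd and constraint 11 makes y odd, so z + y must be even. Constraint 5 says z + y is odd — contradiction.

Unsatisfiable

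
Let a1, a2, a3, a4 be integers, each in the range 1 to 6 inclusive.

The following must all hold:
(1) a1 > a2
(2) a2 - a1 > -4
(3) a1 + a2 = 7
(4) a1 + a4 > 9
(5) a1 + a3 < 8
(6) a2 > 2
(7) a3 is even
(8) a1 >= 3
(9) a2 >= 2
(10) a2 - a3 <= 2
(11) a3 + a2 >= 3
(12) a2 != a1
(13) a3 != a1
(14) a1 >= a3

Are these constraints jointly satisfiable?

Take a1 = 4, a2 = 3, a3 = 2, a4 = 6. Then constraint 2: a2 - a1 = -1; constraint 3: a1 + a2 = 7, and every other listed constraint is also met.

Satisfiable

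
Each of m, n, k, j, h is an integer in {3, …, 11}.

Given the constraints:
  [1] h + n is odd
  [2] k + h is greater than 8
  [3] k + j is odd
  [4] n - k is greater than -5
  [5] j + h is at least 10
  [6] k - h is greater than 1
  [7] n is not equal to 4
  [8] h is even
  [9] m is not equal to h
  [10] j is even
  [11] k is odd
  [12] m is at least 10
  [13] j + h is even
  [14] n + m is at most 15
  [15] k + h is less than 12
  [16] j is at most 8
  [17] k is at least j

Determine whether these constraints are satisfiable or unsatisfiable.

Satisfiable

Setting (m, n, k, j, h) = (10, 3, 7, 6, 4) satisfies everything: constraint 2: k + h = 11; constraint 4: n - k = -4, and the others follow.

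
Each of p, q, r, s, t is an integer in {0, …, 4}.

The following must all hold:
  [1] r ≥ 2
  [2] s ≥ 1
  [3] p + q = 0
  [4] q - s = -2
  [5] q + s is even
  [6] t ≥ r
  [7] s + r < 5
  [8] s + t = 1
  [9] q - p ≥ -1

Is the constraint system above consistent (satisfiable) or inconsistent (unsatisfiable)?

Unsatisfiable

From constraint 2: s ≥ 1. From constraints 1 and 6: t ≥ r ≥ 2. Hence s + t ≥ 3. But constraint 8 requires s + t = 1, and 1 < 3. Contradiction.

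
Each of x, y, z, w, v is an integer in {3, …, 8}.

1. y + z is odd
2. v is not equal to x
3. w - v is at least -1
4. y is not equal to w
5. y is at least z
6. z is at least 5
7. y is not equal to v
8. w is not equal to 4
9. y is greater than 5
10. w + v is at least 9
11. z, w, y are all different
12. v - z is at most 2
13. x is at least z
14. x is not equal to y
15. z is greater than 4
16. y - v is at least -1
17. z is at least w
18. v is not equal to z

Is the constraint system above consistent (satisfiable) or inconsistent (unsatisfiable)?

Try x = 7, y = 8, z = 7, w = 6, v = 6.
Check constraint 3: w - v = 0; constraint 10: w + v = 12. The remaining constraints are straightforward to verify.

Satisfiable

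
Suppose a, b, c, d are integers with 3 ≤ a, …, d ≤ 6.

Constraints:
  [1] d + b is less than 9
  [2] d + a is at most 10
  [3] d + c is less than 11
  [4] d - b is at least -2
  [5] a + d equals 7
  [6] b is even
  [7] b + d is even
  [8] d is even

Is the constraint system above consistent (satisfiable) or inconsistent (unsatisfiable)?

Satisfiable

One satisfying assignment is a = 3, b = 4, c = 6, d = 4.
For the less obvious constraints — constraint 1: d + b = 8; constraint 2: d + a = 7 — and the others hold by inspection.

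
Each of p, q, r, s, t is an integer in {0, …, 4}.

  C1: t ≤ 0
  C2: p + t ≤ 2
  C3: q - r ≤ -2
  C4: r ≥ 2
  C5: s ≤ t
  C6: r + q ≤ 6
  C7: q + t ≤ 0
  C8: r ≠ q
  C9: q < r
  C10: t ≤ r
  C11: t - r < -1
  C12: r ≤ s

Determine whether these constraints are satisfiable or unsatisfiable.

Unsatisfiable

From constraints 4 and 12: s ≥ r and r ≥ 2, so s ≥ 2. From constraints 1 and 5: s ≤ t and t ≤ 0, so s ≤ 0. But 0 < 2, so no value of s works.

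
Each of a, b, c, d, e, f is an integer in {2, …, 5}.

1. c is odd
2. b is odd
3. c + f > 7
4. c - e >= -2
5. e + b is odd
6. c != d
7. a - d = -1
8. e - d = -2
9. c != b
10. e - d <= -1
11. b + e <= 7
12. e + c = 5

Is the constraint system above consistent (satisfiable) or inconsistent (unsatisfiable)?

Try a = 3, b = 5, c = 3, d = 4, e = 2, f = 5.
Check constraint 3: c + f = 8; constraint 4: c - e = 1. The remaining constraints are straightforward to verify.

Satisfiable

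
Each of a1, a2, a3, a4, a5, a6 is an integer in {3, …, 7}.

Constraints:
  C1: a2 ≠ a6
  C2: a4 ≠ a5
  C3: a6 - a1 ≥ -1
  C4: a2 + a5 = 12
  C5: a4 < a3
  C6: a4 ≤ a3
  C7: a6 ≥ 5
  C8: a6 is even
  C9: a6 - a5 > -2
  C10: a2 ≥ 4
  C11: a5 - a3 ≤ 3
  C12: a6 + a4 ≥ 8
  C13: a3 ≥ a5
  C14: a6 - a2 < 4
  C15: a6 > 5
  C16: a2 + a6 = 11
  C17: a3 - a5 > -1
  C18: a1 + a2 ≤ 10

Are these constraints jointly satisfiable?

Try a1 = 5, a2 = 5, a3 = 7, a4 = 3, a5 = 7, a6 = 6.
Check constraint 3: a6 - a1 = 1; constraint 4: a2 + a5 = 12; constraint 9: a6 - a5 = -1. The remaining constraints are straightforward to verify.

Satisfiable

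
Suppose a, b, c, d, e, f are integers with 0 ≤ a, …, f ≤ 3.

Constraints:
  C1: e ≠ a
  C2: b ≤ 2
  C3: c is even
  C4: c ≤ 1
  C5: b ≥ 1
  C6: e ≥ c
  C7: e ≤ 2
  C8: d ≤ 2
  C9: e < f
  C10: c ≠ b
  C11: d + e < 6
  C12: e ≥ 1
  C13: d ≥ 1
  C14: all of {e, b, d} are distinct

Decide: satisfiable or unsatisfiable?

Unsatisfiable

Constraints 2, 5, 7, 8, 12, and 13 confine each of e, b, d to the 2 values {1, 2}.
Constraint 14 requires all 3 of them to be distinct, but only 2 values are available — impossible by the pigeonhole principle.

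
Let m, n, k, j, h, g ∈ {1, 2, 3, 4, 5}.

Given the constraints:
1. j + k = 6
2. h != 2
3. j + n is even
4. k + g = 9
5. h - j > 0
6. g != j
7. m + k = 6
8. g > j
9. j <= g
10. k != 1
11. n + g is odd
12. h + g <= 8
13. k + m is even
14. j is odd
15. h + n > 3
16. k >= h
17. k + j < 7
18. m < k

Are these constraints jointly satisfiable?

Satisfiable

Setting (m, n, k, j, h, g) = (1, 1, 5, 1, 4, 4) satisfies everything: constraint 1: j + k = 6; constraint 4: k + g = 9, and the others follow.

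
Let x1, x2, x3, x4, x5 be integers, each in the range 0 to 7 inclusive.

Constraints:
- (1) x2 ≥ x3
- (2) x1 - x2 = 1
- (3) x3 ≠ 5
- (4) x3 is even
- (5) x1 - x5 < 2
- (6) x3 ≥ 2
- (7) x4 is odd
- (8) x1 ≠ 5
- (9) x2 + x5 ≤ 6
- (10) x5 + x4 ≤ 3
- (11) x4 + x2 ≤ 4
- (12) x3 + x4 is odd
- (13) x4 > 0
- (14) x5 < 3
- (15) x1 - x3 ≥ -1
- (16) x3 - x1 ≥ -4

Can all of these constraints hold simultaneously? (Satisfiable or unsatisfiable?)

Setting (x1, x2, x3, x4, x5) = (3, 2, 2, 1, 2) satisfies everything: constraint 2: x1 - x2 = 1; constraint 5: x1 - x5 = 1; constraint 9: x2 + x5 = 4, and the others follow.

Satisfiable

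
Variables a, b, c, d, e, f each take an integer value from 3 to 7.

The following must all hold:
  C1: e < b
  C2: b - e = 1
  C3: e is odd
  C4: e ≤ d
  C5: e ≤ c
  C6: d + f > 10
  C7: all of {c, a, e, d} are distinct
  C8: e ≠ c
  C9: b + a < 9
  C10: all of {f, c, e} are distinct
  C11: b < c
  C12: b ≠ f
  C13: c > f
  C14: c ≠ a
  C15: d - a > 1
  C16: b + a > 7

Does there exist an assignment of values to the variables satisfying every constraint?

Satisfiable

Try a = 4, b = 4, c = 7, d = 6, e = 3, f = 6.
Check constraint 2: b - e = 1; constraint 6: d + f = 12. The remaining constraints are straightforward to verify.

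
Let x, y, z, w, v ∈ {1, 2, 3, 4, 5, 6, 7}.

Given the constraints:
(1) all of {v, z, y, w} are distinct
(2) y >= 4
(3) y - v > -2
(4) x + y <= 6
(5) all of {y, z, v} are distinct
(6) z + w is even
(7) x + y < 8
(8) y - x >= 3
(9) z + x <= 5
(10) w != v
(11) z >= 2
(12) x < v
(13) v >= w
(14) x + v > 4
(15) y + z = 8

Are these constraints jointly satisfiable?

Setting (x, y, z, w, v) = (1, 5, 3, 1, 4) satisfies everything: constraint 3: y - v = 1; constraint 4: x + y = 6; constraint 7: x + y = 6, and the others follow.

Satisfiable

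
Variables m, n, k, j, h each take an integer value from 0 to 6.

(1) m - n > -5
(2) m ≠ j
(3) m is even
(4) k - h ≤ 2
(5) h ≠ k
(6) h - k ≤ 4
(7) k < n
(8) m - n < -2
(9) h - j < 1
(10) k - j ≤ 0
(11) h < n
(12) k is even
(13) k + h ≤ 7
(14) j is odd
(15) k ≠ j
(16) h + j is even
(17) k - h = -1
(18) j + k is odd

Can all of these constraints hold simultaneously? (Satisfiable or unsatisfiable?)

Satisfiable

Setting (m, n, k, j, h) = (0, 4, 2, 3, 3) satisfies everything: constraint 1: m - n = -4; constraint 4: k - h = -1; constraint 6: h - k = 1, and the others follow.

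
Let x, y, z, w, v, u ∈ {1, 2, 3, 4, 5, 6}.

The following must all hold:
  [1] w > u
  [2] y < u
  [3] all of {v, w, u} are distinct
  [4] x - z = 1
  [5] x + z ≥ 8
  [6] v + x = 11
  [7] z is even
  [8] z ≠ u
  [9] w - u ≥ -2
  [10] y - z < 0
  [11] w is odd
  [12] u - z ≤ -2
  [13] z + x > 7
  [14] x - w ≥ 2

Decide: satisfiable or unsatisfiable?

Satisfiable

Setting (x, y, z, w, v, u) = (5, 1, 4, 3, 6, 2) satisfies everything: constraint 4: x - z = 1; constraint 5: x + z = 9; constraint 6: v + x = 11, and the others follow.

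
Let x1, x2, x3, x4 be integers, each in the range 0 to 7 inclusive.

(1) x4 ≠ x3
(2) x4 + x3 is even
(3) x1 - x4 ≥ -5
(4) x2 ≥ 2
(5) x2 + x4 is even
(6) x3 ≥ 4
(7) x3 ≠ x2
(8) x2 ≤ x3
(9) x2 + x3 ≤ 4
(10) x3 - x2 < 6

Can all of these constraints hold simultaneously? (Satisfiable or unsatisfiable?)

Unsatisfiable

From constraint 4: x2 ≥ 2. From constraint 6: x3 ≥ 4. Hence x2 + x3 ≥ 6. But constraint 9 requires x2 + x3 ≤ 4, and 4 < 6. Contradiction.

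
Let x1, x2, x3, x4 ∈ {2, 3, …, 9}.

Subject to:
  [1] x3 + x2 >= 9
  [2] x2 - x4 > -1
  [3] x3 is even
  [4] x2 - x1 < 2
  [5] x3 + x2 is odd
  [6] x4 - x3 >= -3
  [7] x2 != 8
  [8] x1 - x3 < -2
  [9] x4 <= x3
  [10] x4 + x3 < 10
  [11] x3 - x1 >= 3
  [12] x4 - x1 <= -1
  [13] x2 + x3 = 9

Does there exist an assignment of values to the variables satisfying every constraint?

Constraints 6, 11, and 12 give x4 − x3 ≥ -3, x3 − x1 ≥ 3, x1 − x4 ≥ 1.
Adding all 3 inequalities: the left sides telescope to 0, and the right sides sum to (-3) + 3 + 1 = 1. So 0 ≥ 1, which is false.

Unsatisfiable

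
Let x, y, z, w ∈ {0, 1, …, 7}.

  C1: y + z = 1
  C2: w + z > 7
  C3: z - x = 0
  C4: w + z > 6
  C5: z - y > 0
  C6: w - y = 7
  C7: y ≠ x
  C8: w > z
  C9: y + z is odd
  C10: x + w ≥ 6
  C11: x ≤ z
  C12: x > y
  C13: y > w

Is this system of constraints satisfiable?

Constraints 8, 11, 12, and 13 give w < y, y < x, x ≤ z, z < w. Chaining: w < y < x ≤ z < w, which forces w < w — impossible.

Unsatisfiable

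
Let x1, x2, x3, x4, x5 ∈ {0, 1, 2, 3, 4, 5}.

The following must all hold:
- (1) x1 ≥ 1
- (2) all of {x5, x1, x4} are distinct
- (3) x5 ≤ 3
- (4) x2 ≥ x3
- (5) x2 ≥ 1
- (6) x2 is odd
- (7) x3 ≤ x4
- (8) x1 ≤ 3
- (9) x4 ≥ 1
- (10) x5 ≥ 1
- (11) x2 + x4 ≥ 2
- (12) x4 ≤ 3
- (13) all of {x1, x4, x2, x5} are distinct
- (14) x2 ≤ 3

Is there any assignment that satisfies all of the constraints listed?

Unsatisfiable

Constraints 1, 3, 5, 8, 9, 10, 12, and 14 confine each of x1, x4, x2, x5 to the 3 values {1, …, 3}.
Constraint 13 requires all 4 of them to be distinct, but only 3 values are available — impossible by the pigeonhole principle.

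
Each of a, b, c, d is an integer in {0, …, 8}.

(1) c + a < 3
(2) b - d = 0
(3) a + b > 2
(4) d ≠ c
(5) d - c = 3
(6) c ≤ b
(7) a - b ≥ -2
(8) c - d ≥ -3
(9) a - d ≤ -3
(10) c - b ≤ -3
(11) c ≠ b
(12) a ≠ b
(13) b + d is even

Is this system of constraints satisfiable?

Unsatisfiable

Constraints 7, 8, 9, and 10 give a − b ≥ -2, b − c ≥ 3, c − d ≥ -3, d − a ≥ 3.
Adding all 4 inequalities: the left sides telescope to 0, and the right sides sum to (-2) + 3 + (-3) + 3 = 1. So 0 ≥ 1, which is false.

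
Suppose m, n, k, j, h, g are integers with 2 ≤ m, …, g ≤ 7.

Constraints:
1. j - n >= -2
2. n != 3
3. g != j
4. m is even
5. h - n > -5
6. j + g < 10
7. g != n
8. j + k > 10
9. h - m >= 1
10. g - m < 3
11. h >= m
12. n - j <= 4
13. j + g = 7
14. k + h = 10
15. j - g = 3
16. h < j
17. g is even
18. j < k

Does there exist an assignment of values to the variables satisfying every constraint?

The assignment m = 2, n = 7, k = 7, j = 5, h = 3, g = 2 works:
  constraint 1 holds since j - n = -2.
  constraint 5 holds since h - n = -4.
The rest check out directly.

Satisfiable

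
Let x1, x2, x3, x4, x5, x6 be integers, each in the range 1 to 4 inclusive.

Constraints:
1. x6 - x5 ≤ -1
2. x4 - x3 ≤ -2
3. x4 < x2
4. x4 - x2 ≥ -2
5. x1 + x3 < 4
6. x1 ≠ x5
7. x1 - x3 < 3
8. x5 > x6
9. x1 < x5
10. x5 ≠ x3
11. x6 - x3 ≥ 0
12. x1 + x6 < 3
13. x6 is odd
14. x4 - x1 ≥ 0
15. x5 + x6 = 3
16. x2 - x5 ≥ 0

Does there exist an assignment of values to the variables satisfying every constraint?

Unsatisfiable

Constraints 1, 2, 4, 11, and 16 give x3 − x4 ≥ 2, x4 − x2 ≥ -2, x2 − x5 ≥ 0, x5 − x6 ≥ 1, x6 − x3 ≥ 0.
Adding all 5 inequalities: the left sides telescope to 0, and the right sides sum to 2 + (-2) + 0 + 1 + 0 = 1. So 0 ≥ 1, which is false.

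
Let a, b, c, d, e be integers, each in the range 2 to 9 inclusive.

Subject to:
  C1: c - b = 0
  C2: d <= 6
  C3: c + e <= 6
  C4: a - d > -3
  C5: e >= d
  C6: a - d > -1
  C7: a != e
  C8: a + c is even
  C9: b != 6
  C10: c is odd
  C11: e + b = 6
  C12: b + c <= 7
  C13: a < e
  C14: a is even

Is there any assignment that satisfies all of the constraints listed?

Constraint 14 makes a even and constraint 10 makes c odd, so a + c must be odd. Constraint 8 says a + c is even — contradiction.

Unsatisfiable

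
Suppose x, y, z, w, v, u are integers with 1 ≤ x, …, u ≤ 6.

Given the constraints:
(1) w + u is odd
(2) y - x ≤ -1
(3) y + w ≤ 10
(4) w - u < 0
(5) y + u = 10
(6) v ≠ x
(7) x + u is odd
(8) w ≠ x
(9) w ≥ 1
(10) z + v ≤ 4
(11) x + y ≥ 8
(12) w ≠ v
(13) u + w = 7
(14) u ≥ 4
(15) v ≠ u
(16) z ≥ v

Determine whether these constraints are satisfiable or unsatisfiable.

One satisfying assignment is x = 6, y = 5, z = 1, w = 2, v = 1, u = 5.
For the less obvious constraints — constraint 2: y - x = -1; constraint 3: y + w = 7; constraint 4: w - u = -3 — and the others hold by inspection.

Satisfiable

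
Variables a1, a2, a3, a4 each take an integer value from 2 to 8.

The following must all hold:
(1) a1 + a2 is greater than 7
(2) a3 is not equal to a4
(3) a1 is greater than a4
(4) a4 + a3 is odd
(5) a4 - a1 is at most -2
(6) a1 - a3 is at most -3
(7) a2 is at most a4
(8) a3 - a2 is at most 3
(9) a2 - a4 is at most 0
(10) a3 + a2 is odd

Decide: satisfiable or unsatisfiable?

Constraints 5, 6, 8, and 9 give a3 − a1 ≥ 3, a1 − a4 ≥ 2, a4 − a2 ≥ 0, a2 − a3 ≥ -3.
Adding all 4 inequalities: the left sides telescope to 0, and the right sides sum to 3 + 2 + 0 + (-3) = 2. So 0 ≥ 2, which is false.

Unsatisfiable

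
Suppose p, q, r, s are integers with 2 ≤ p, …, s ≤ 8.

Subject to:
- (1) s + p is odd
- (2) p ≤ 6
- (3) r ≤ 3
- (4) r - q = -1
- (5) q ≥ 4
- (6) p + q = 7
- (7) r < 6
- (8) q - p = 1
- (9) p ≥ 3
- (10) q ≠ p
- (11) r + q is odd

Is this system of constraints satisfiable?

Satisfiable

The assignment p = 3, q = 4, r = 3, s = 4 works:
  constraint 4 holds since r - q = -1.
  constraint 6 holds since p + q = 7.
The rest check out directly.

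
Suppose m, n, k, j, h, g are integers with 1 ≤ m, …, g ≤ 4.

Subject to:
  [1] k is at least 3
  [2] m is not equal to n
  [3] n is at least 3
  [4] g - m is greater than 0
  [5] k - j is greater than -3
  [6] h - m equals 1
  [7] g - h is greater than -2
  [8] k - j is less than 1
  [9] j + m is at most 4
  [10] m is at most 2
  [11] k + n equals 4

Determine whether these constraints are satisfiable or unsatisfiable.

From constraint 1: k ≥ 3. From constraint 3: n ≥ 3. Hence k + n ≥ 6. But constraint 11 requires k + n = 4, and 4 < 6. Contradiction.

Unsatisfiable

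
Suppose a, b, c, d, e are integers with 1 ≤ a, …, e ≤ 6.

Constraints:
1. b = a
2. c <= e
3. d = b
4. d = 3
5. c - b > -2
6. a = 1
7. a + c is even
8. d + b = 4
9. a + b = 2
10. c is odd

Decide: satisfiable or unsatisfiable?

Constraint 4 fixes d = 3 and constraint 6 fixes a = 1. Constraints 1 and 3 give d = b = a, so d = a. But 3 ≠ 1 — contradiction.

Unsatisfiable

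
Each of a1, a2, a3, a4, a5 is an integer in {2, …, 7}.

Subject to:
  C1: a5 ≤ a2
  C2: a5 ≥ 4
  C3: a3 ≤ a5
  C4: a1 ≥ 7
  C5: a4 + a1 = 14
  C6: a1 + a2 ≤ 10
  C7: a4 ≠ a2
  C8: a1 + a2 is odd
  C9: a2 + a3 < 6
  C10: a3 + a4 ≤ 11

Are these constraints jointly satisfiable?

Unsatisfiable

From constraint 4: a1 ≥ 7. From constraints 1 and 2: a2 ≥ a5 ≥ 4. Hence a1 + a2 ≥ 11. But constraint 6 requires a1 + a2 ≤ 10, and 10 < 11. Contradiction.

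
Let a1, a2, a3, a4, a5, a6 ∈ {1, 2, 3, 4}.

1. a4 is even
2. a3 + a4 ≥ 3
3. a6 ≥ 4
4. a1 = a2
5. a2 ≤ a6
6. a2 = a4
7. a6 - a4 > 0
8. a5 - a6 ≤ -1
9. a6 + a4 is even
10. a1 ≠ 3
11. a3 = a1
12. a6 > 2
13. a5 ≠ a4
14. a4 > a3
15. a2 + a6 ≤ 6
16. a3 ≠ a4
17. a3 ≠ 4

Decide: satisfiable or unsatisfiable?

From constraints 4, 6, and 11, a3 = a1 = a2 = a4, so a3 = a4. But constraint 16 says a3 ≠ a4. Contradiction.

Unsatisfiable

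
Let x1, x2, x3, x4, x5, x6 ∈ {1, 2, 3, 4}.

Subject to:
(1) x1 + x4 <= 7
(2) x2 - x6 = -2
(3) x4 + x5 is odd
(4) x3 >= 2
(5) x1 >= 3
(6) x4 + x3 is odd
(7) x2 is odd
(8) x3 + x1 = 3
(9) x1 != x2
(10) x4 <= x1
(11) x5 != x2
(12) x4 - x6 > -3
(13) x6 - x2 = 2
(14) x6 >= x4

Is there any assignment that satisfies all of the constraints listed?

Unsatisfiable

From constraint 4: x3 ≥ 2. From constraint 5: x1 ≥ 3. Hence x3 + x1 ≥ 5. But constraint 8 requires x3 + x1 = 3, and 3 < 5. Contradiction.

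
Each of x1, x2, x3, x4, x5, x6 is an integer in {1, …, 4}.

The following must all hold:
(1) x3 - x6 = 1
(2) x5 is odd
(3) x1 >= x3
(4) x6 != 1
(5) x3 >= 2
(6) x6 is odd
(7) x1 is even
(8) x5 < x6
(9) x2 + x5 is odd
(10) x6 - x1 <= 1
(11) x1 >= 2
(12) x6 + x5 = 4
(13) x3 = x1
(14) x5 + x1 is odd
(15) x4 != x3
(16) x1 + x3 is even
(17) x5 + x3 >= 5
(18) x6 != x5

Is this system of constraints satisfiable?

Try x1 = 4, x2 = 4, x3 = 4, x4 = 1, x5 = 1, x6 = 3.
Check constraint 1: x3 - x6 = 1; constraint 10: x6 - x1 = -1. The remaining constraints are straightforward to verify.

Satisfiable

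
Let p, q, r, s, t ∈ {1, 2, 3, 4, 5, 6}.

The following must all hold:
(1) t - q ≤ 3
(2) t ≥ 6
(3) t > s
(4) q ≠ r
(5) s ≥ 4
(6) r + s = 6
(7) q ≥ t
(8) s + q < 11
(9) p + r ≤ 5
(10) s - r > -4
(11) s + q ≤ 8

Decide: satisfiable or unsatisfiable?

From constraint 5: s ≥ 4. From constraints 2 and 7: q ≥ t ≥ 6. Hence s + q ≥ 10. But constraint 11 requires s + q ≤ 8, and 8 < 10. Contradiction.

Unsatisfiable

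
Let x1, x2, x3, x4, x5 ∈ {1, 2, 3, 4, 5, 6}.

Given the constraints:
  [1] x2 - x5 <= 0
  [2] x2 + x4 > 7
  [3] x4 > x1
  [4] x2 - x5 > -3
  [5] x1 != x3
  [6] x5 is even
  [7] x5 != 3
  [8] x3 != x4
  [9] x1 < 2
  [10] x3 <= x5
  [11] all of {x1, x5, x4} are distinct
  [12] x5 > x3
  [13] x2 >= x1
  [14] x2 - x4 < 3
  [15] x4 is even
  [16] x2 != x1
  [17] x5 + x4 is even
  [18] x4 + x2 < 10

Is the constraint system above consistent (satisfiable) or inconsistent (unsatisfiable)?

One satisfying assignment is x1 = 1, x2 = 4, x3 = 2, x4 = 4, x5 = 6.
For the less obvious constraints — constraint 1: x2 - x5 = -2; constraint 2: x2 + x4 = 8 — and the others hold by inspection.

Satisfiable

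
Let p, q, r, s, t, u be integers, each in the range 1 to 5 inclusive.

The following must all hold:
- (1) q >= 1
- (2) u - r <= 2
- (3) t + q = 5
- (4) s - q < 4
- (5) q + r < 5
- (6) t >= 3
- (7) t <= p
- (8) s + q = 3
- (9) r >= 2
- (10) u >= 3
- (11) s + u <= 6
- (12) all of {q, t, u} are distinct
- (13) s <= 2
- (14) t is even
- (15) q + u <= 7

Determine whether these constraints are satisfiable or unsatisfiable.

Satisfiable

The assignment p = 4, q = 1, r = 2, s = 2, t = 4, u = 3 works:
  constraint 2 holds since u - r = 1.
  constraint 3 holds since t + q = 5.
The rest check out directly.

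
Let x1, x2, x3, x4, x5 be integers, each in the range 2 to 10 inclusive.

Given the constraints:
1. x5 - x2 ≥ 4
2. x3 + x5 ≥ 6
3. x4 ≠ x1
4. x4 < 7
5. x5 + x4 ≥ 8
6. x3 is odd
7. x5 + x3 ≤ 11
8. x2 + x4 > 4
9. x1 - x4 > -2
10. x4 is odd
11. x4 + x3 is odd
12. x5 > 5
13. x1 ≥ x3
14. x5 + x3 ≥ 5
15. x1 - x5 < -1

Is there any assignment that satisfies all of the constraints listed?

Constraint 10 makes x4 odd and constraint 6 makes x3 odd, so x4 + x3 must be even. Constraint 11 says x4 + x3 is odd — contradiction.

Unsatisfiable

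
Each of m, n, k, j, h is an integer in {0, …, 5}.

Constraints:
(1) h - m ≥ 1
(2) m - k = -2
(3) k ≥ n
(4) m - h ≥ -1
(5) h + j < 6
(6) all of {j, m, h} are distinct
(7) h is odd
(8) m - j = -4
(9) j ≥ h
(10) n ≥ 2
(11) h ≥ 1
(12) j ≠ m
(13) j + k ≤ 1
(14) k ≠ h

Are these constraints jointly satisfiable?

Unsatisfiable

From constraints 9 and 11: j ≥ h ≥ 1. From constraints 3 and 10: k ≥ n ≥ 2. Hence j + k ≥ 3. But constraint 13 requires j + k ≤ 1, and 1 < 3. Contradiction.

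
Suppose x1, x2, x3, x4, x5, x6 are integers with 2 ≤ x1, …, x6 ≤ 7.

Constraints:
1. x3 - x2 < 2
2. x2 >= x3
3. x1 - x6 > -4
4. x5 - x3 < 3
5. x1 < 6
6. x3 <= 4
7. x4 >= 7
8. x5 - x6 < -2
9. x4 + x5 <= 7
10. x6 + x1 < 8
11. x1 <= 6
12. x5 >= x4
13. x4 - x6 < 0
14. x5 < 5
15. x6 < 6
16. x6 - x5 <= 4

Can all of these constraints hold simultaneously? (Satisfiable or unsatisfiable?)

From constraints 7 and 12: x5 ≥ x4 and x4 ≥ 7, so x5 ≥ 7. From constraint 14: x5 ≤ 4. But 4 < 7, so no value of x5 works.

Unsatisfiable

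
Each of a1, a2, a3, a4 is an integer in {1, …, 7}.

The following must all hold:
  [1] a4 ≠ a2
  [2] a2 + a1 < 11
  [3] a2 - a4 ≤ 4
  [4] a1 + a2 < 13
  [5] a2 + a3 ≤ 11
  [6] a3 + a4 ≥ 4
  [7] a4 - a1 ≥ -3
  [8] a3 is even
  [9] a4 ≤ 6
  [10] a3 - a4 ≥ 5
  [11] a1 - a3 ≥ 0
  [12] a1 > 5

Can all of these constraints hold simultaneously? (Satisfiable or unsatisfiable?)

Constraints 7, 10, and 11 give a4 − a1 ≥ -3, a1 − a3 ≥ 0, a3 − a4 ≥ 5.
Adding all 3 inequalities: the left sides telescope to 0, and the right sides sum to (-3) + 0 + 5 = 2. So 0 ≥ 2, which is false.

Unsatisfiable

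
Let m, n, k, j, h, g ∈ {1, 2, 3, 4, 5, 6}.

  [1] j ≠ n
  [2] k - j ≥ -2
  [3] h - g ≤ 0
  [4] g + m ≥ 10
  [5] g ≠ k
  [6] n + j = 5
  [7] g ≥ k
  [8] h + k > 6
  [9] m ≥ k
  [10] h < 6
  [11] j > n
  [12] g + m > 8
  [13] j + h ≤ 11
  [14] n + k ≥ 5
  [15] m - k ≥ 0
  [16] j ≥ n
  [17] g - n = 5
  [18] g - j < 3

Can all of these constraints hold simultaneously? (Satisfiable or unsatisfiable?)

Satisfiable

Setting (m, n, k, j, h, g) = (5, 1, 5, 4, 4, 6) satisfies everything: constraint 2: k - j = 1; constraint 3: h - g = -2, and the others follow.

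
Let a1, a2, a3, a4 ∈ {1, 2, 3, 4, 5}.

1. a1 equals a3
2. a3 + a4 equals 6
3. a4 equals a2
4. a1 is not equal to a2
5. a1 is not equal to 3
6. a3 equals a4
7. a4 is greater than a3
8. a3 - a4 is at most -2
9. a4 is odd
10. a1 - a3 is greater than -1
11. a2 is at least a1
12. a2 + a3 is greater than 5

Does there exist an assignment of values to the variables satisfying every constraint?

From constraints 1, 3, and 6, a1 = a3 = a4 = a2, so a1 = a2. But constraint 4 says a1 ≠ a2. Contradiction.

Unsatisfiable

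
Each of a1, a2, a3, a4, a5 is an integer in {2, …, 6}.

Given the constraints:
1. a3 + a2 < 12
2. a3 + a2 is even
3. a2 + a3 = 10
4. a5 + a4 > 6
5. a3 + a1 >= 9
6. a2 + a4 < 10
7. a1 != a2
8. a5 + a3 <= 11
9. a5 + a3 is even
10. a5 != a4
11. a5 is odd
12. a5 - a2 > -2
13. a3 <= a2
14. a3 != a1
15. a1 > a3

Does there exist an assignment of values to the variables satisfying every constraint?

Satisfiable

One satisfying assignment is a1 = 6, a2 = 5, a3 = 5, a4 = 2, a5 = 5.
For the less obvious constraints — constraint 1: a3 + a2 = 10; constraint 3: a2 + a3 = 10 — and the others hold by inspection.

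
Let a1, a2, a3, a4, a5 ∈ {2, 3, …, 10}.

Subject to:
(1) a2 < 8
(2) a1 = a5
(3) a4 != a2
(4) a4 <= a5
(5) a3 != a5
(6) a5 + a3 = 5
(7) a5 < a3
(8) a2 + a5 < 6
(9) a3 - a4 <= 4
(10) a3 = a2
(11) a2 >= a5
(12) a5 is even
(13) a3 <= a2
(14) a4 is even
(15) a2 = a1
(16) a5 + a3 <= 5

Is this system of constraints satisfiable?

Unsatisfiable

From constraints 2, 10, and 15, a3 = a2 = a1 = a5, so a3 = a5. But constraint 5 says a3 ≠ a5. Contradiction.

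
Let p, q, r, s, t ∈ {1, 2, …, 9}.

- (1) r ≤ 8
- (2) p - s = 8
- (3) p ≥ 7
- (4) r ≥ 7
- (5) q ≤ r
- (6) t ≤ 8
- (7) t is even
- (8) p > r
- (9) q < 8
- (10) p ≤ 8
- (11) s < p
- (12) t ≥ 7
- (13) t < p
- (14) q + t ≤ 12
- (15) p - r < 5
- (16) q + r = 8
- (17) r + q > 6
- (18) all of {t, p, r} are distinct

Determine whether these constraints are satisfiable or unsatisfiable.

Unsatisfiable

Constraints 1, 3, 4, 6, 10, and 12 confine each of t, p, r to the 2 values {7, 8}.
Constraint 18 requires all 3 of them to be distinct, but only 2 values are available — impossible by the pigeonhole principle.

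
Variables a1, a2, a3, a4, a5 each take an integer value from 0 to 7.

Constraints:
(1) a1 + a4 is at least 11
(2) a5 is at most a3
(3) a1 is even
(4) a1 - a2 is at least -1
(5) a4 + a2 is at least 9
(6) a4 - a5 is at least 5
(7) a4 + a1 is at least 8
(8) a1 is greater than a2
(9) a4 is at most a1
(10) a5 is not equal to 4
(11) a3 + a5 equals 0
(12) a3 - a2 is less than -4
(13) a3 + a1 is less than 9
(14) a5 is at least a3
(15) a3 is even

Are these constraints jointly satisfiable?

The assignment a1 = 6, a2 = 5, a3 = 0, a4 = 5, a5 = 0 works:
  constraint 1 holds since a1 + a4 = 11.
  constraint 4 holds since a1 - a2 = 1.
The rest check out directly.

Satisfiable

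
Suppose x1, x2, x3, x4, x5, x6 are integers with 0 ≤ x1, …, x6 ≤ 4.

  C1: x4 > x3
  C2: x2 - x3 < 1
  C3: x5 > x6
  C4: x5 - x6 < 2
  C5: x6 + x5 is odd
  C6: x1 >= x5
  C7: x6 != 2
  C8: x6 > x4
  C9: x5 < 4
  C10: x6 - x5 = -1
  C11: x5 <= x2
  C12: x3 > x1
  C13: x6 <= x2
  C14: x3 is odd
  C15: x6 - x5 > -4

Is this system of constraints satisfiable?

Constraints 1, 3, 6, 8, and 12 give x5 ≤ x1, x1 < x3, x3 < x4, x4 < x6, x6 < x5. Chaining: x5 ≤ x1 < x3 < x4 < x6 < x5, which forces x5 < x5 — impossible.

Unsatisfiable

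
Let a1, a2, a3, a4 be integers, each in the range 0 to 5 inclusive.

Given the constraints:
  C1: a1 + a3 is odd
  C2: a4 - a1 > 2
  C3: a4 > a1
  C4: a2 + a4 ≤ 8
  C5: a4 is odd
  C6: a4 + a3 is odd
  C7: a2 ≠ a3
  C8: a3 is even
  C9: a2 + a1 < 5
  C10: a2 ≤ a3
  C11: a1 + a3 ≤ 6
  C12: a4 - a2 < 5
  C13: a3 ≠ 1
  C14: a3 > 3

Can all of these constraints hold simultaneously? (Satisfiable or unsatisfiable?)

Satisfiable

Take a1 = 1, a2 = 2, a3 = 4, a4 = 5. Then constraint 2: a4 - a1 = 4; constraint 4: a2 + a4 = 7, and every other listed constraint is also met.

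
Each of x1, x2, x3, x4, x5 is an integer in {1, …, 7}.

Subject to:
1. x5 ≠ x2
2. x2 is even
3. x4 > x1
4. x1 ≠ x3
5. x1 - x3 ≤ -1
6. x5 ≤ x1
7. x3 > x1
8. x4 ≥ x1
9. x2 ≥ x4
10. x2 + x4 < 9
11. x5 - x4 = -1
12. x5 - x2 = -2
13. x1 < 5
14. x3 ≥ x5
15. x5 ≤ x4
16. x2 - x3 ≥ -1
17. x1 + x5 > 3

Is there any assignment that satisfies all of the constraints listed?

The assignment x1 = 2, x2 = 4, x3 = 5, x4 = 3, x5 = 2 works:
  constraint 5 holds since x1 - x3 = -3.
  constraint 10 holds since x2 + x4 = 7.
The rest check out directly.

Satisfiable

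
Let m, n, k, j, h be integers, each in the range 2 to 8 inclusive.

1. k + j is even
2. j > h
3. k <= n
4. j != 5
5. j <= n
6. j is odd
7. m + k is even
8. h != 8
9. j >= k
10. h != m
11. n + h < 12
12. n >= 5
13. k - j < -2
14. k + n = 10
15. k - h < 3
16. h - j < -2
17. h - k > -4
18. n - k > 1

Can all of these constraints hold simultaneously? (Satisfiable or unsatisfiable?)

Setting (m, n, k, j, h) = (3, 7, 3, 7, 2) satisfies everything: constraint 11: n + h = 9; constraint 13: k - j = -4, and the others follow.

Satisfiable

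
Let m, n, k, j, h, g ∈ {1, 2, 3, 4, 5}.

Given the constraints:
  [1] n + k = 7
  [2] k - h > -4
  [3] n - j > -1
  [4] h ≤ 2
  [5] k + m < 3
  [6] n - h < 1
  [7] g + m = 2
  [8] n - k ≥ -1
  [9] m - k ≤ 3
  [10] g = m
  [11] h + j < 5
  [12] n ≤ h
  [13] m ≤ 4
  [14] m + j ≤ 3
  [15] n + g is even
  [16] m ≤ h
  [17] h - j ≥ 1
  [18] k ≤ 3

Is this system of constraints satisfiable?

Unsatisfiable

From constraints 4 and 12: n ≤ h ≤ 2. From constraint 18: k ≤ 3. Hence n + k ≤ 5. But constraint 1 requires n + k = 7, and 7 > 5. Contradiction.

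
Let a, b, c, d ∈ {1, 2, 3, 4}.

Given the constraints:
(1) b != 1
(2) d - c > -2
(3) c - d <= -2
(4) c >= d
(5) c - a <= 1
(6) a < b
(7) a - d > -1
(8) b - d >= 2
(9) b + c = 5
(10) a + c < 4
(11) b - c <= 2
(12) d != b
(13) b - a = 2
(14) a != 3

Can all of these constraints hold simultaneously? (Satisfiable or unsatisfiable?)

Unsatisfiable

Constraints 3, 8, and 11 give c − b ≥ -2, b − d ≥ 2, d − c ≥ 2.
Adding all 3 inequalities: the left sides telescope to 0, and the right sides sum to (-2) + 2 + 2 = 2. So 0 ≥ 2, which is false.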